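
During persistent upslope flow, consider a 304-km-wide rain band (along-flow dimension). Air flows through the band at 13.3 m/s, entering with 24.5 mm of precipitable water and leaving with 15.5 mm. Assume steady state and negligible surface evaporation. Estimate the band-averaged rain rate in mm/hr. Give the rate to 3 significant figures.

Column moisture flux per unit crosswind length is F = V × PW.
Inflow: F_in = 13.3 × 24.5 = 325.85 mm·m/s
Outflow: F_out = 13.3 × 15.5 = 206.15 mm·m/s
Steady-state rate R = (F_in − F_out)/L = (325.85 − 206.15) / 304000 m = 3.938e-04 mm/s.
R = 3.938e-04 × 3600 = 1.42 mm/hr.

R ≈ 1.42 mm/hr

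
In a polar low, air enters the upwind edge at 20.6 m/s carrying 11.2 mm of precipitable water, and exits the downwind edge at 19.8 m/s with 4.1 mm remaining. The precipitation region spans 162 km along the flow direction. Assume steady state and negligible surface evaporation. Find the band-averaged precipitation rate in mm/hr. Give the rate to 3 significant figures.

R ≈ 3.32 mm/hr

Column moisture flux per unit crosswind length is F = V × PW.
Inflow: F_in = 20.6 × 11.2 = 230.72 mm·m/s
Outflow: F_out = 19.8 × 4.1 = 81.18 mm·m/s
Steady-state rate R = (F_in − F_out)/L = (230.72 − 81.18) / 162000 m = 9.231e-04 mm/s.
R = 9.231e-04 × 3600 = 3.32 mm/hr.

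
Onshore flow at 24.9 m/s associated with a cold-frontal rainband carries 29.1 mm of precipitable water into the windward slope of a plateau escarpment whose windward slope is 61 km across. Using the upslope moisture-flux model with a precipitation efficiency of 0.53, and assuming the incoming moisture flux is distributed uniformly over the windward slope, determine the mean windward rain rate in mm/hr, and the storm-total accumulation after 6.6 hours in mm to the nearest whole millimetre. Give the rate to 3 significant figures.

Incoming column moisture flux per unit ridge length: F = V × PW = 24.9 × 29.1 = 724.59 mm·m/s.
Spread over the 61 km slope with efficiency ε = 0.53: R = ε·F/W = 0.53 × 724.59 / 61000 m = 6.296e-03 mm/s.
R = 6.296e-03 × 3600 = 22.7 mm/hr.
Over 6.6 h: total = 22.7 × 6.6 = 149.82 ≈ 150 mm.

R ≈ 22.7 mm/hr; total ≈ 150 mm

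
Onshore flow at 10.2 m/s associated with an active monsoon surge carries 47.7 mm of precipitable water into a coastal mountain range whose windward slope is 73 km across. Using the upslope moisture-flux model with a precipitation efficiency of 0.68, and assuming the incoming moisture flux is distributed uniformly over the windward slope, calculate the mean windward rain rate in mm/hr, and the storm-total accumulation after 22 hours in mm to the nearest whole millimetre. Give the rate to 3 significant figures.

R ≈ 16.3 mm/hr; total ≈ 359 mm

Incoming column moisture flux per unit ridge length: F = V × PW = 10.2 × 47.7 = 486.54 mm·m/s.
Spread over the 73 km slope with efficiency ε = 0.68: R = ε·F/W = 0.68 × 486.54 / 73000 m = 4.532e-03 mm/s.
R = 4.532e-03 × 3600 = 16.3 mm/hr.
Over 22 h: total = 16.3 × 22 = 358.6 ≈ 359 mm.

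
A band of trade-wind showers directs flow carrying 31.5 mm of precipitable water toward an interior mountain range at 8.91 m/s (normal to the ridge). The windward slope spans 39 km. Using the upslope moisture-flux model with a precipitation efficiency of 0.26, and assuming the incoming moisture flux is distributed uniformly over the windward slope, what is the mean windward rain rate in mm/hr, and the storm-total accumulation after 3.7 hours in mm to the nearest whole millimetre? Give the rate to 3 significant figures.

R ≈ 6.74 mm/hr; total ≈ 25 mm

Incoming column moisture flux per unit ridge length: F = V × PW = 8.91 × 31.5 = 280.665 mm·m/s.
Spread over the 39 km slope with efficiency ε = 0.26: R = ε·F/W = 0.26 × 280.665 / 39000 m = 1.871e-03 mm/s.
R = 1.871e-03 × 3600 = 6.74 mm/hr.
Over 3.7 h: total = 6.74 × 3.7 = 24.938 ≈ 25 mm.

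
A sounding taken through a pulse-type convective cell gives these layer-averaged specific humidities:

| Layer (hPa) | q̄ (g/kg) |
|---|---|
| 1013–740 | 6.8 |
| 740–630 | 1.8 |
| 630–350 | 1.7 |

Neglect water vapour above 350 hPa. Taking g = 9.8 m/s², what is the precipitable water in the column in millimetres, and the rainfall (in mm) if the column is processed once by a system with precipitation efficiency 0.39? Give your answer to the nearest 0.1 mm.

Precipitable water is the column-integrated vapour mass per unit area: PW = (1/g) Σ q̄ Δp, with q in kg/kg and Δp in Pa (1 kg/m² of water = 1 mm).
Layer 1013–740 hPa: Δp = 273 hPa = 27300 Pa, q̄ = 0.0068 kg/kg → 0.0068 × 27300 / 9.8 = 18.94 mm
Layer 740–630 hPa: Δp = 110 hPa = 11000 Pa, q̄ = 0.0018 kg/kg → 0.0018 × 11000 / 9.8 = 2.02 mm
Layer 630–350 hPa: Δp = 280 hPa = 28000 Pa, q̄ = 0.0017 kg/kg → 0.0017 × 28000 / 9.8 = 4.86 mm
PW = 18.94 + 2.02 + 4.86 = 25.82 ≈ 25.8 mm.
Rainfall = ε × PW = 0.39 × 25.8 = 10.1 mm.

PW ≈ 25.8 mm; rainfall ≈ 10.1 mm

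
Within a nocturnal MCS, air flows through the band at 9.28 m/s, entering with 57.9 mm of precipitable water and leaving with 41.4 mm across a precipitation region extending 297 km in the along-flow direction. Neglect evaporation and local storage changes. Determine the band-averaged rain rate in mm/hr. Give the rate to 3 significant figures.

Column moisture flux per unit crosswind length is F = V × PW.
Inflow: F_in = 9.28 × 57.9 = 537.312 mm·m/s
Outflow: F_out = 9.28 × 41.4 = 384.192 mm·m/s
Steady-state rate R = (F_in − F_out)/L = (537.312 − 384.192) / 297000 m = 5.156e-04 mm/s.
R = 5.156e-04 × 3600 = 1.86 mm/hr.

R ≈ 1.86 mm/hr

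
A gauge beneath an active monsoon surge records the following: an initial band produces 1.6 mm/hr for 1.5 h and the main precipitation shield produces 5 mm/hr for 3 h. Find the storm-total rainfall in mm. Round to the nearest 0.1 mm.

Total = Σ Rᵢ Δtᵢ = 1.6 × 1.5 + 5 × 3
      = 2.4 + 15 = 17.4 mm.

total ≈ 17.4 mm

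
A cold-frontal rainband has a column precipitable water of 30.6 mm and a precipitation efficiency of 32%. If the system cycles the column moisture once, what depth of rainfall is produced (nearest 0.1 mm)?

rainfall ≈ 9.8 mm

Rainfall = ε × PW = 0.32 × 30.6 = 9.8 mm.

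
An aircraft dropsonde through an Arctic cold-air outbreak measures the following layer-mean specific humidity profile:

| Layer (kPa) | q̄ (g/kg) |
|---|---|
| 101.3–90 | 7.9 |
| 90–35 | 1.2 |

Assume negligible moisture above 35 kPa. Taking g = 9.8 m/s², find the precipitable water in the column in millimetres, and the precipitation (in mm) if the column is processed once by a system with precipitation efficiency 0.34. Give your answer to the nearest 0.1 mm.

Precipitable water is the column-integrated vapour mass per unit area: PW = (1/g) Σ q̄ Δp, with q in kg/kg and Δp in Pa (1 kg/m² of water = 1 mm).
Layer 101.3–90 kPa: Δp = 113 hPa = 11300 Pa, q̄ = 0.0079 kg/kg → 0.0079 × 11300 / 9.8 = 9.11 mm
Layer 90–35 kPa: Δp = 550 hPa = 55000 Pa, q̄ = 0.0012 kg/kg → 0.0012 × 55000 / 9.8 = 6.73 mm
PW = 9.11 + 6.73 = 15.84 ≈ 15.8 mm.
Precipitation = ε × PW = 0.34 × 15.8 = 5.4 mm.

PW ≈ 15.8 mm; precipitation ≈ 5.4 mm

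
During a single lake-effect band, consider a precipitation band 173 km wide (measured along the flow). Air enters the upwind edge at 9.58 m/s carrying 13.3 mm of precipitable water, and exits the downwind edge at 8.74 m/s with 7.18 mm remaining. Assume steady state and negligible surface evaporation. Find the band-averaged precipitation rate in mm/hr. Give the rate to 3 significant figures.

R ≈ 1.35 mm/hr

Column moisture flux per unit crosswind length is F = V × PW.
Inflow: F_in = 9.58 × 13.3 = 127.414 mm·m/s
Outflow: F_out = 8.74 × 7.18 = 62.7532 mm·m/s
Steady-state rate R = (F_in − F_out)/L = (127.414 − 62.7532) / 173000 m = 3.738e-04 mm/s.
R = 3.738e-04 × 3600 = 1.35 mm/hr.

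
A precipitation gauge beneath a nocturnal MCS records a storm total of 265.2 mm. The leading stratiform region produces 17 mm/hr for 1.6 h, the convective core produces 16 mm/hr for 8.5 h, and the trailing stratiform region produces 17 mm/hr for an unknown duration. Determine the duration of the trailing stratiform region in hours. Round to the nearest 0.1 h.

Known phases: 17 × 1.6 + 16 × 8.5 = 27.2 + 136 = 163.2 mm.
Remaining depth = 265.2 − 163.2 = 102 mm.
Duration = 102 / 17 = 6.0 h.

duration ≈ 6.0 h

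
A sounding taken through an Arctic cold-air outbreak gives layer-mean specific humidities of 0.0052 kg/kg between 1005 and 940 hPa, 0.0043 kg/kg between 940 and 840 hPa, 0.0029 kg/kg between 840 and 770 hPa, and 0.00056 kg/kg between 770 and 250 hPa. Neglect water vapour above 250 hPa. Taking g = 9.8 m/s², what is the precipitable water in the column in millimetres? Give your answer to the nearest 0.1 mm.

PW ≈ 12.9 mm

Precipitable water is the column-integrated vapour mass per unit area: PW = (1/g) Σ q̄ Δp, with q in kg/kg and Δp in Pa (1 kg/m² of water = 1 mm).
Layer 1005–940 hPa: Δp = 65 hPa = 6500 Pa, q̄ = 0.0052 kg/kg → 0.0052 × 6500 / 9.8 = 3.45 mm
Layer 940–840 hPa: Δp = 100 hPa = 10000 Pa, q̄ = 0.0043 kg/kg → 0.0043 × 10000 / 9.8 = 4.39 mm
Layer 840–770 hPa: Δp = 70 hPa = 7000 Pa, q̄ = 0.0029 kg/kg → 0.0029 × 7000 / 9.8 = 2.07 mm
Layer 770–250 hPa: Δp = 520 hPa = 52000 Pa, q̄ = 0.00056 kg/kg → 0.00056 × 52000 / 9.8 = 2.97 mm
PW = 3.45 + 4.39 + 2.07 + 2.97 = 12.88 ≈ 12.9 mm.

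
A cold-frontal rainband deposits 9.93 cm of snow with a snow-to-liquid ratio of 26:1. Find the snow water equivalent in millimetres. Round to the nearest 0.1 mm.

SWE ≈ 3.8 mm

SWE = snow depth / ratio = 9.93 cm / 26 = 0.382 cm = 3.8 mm.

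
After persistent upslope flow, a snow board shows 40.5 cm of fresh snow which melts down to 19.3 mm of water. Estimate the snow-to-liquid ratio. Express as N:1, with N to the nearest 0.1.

Ratio = snow depth / SWE = 405 mm / 19.3 mm = 21.0, i.e. 21.0:1.

ratio ≈ 21.0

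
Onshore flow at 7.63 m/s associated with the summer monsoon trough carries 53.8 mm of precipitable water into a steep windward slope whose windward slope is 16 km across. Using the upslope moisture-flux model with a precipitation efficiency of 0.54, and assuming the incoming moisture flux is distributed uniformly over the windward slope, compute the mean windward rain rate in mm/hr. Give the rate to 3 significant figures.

R ≈ 49.9 mm/hr

Incoming column moisture flux per unit ridge length: F = V × PW = 7.63 × 53.8 = 410.494 mm·m/s.
Spread over the 16 km slope with efficiency ε = 0.54: R = ε·F/W = 0.54 × 410.494 / 16000 m = 1.385e-02 mm/s.
R = 1.385e-02 × 3600 = 49.9 mm/hr.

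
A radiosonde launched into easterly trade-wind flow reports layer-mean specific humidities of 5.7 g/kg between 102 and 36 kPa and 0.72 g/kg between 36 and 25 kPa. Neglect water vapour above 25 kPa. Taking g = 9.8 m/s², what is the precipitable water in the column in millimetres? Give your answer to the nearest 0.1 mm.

Precipitable water is the column-integrated vapour mass per unit area: PW = (1/g) Σ q̄ Δp, with q in kg/kg and Δp in Pa (1 kg/m² of water = 1 mm).
Layer 102–36 kPa: Δp = 660 hPa = 66000 Pa, q̄ = 0.0057 kg/kg → 0.0057 × 66000 / 9.8 = 38.39 mm
Layer 36–25 kPa: Δp = 110 hPa = 11000 Pa, q̄ = 0.00072 kg/kg → 0.00072 × 11000 / 9.8 = 0.81 mm
PW = 38.39 + 0.81 = 39.20 ≈ 39.2 mm.

PW ≈ 39.2 mm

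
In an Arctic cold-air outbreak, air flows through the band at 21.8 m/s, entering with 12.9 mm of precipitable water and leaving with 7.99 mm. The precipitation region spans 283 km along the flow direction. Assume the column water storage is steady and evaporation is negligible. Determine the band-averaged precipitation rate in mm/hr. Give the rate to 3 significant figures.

R ≈ 1.36 mm/hr

Column moisture flux per unit crosswind length is F = V × PW.
Inflow: F_in = 21.8 × 12.9 = 281.22 mm·m/s
Outflow: F_out = 21.8 × 7.99 = 174.182 mm·m/s
Steady-state rate R = (F_in − F_out)/L = (281.22 − 174.182) / 283000 m = 3.782e-04 mm/s.
R = 3.782e-04 × 3600 = 1.36 mm/hr.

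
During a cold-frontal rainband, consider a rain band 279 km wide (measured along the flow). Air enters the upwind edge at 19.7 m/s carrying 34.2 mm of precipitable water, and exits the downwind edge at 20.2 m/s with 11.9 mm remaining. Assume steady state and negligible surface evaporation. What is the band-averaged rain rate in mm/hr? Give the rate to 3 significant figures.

Column moisture flux per unit crosswind length is F = V × PW.
Inflow: F_in = 19.7 × 34.2 = 673.74 mm·m/s
Outflow: F_out = 20.2 × 11.9 = 240.38 mm·m/s
Steady-state rate R = (F_in − F_out)/L = (673.74 − 240.38) / 279000 m = 1.553e-03 mm/s.
R = 1.553e-03 × 3600 = 5.59 mm/hr.

R ≈ 5.59 mm/hr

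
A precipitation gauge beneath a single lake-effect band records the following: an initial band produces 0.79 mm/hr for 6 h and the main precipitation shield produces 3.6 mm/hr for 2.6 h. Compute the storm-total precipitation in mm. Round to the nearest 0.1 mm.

Total = Σ Rᵢ Δtᵢ = 0.79 × 6 + 3.6 × 2.6
      = 4.74 + 9.36 = 14.1 mm.

total ≈ 14.1 mm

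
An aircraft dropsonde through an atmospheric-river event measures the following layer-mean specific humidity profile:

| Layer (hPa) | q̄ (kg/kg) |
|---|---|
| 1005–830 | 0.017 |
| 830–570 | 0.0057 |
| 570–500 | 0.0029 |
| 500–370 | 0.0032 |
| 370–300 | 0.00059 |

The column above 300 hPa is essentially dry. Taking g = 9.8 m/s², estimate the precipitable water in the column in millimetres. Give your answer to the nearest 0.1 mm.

PW ≈ 52.2 mm

Precipitable water is the column-integrated vapour mass per unit area: PW = (1/g) Σ q̄ Δp, with q in kg/kg and Δp in Pa (1 kg/m² of water = 1 mm).
Layer 1005–830 hPa: Δp = 175 hPa = 17500 Pa, q̄ = 0.017 kg/kg → 0.017 × 17500 / 9.8 = 30.36 mm
Layer 830–570 hPa: Δp = 260 hPa = 26000 Pa, q̄ = 0.0057 kg/kg → 0.0057 × 26000 / 9.8 = 15.12 mm
Layer 570–500 hPa: Δp = 70 hPa = 7000 Pa, q̄ = 0.0029 kg/kg → 0.0029 × 7000 / 9.8 = 2.07 mm
Layer 500–370 hPa: Δp = 130 hPa = 13000 Pa, q̄ = 0.0032 kg/kg → 0.0032 × 13000 / 9.8 = 4.24 mm
Layer 370–300 hPa: Δp = 70 hPa = 7000 Pa, q̄ = 0.00059 kg/kg → 0.00059 × 7000 / 9.8 = 0.42 mm
PW = 30.36 + 15.12 + 2.07 + 4.24 + 0.42 = 52.21 ≈ 52.2 mm.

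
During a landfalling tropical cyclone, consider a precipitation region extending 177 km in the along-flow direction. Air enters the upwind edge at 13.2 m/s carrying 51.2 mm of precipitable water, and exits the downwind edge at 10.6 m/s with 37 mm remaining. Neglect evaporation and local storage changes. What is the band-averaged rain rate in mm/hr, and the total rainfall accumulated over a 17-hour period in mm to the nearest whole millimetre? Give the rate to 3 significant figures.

Column moisture flux per unit crosswind length is F = V × PW.
Inflow: F_in = 13.2 × 51.2 = 675.84 mm·m/s
Outflow: F_out = 10.6 × 37 = 392.2 mm·m/s
Steady-state rate R = (F_in − F_out)/L = (675.84 − 392.2) / 177000 m = 1.602e-03 mm/s.
R = 1.602e-03 × 3600 = 5.77 mm/hr.
Over 17 h: total = 5.77 × 17 = 98.09 ≈ 98 mm.

R ≈ 5.77 mm/hr; total ≈ 98 mm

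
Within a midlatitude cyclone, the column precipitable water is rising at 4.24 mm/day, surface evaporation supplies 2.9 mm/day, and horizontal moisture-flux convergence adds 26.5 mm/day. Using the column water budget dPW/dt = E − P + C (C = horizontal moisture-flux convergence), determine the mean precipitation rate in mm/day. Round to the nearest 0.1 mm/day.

dPW/dt = +4.24 mm/day.
P = E + C − dPW/dt = 2.9 + (26.5) − (+4.24) = 25.2 mm/day.

P ≈ 25.2 mm/day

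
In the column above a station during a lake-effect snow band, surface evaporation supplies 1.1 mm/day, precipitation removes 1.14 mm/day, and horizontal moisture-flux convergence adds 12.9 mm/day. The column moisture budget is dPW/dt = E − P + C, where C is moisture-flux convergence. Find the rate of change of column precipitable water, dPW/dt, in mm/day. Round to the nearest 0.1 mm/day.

dPW/dt ≈ 12.9 mm/day

dPW/dt = E − P + C = 1.1 − 1.14 + (12.9) = 12.9 mm/day.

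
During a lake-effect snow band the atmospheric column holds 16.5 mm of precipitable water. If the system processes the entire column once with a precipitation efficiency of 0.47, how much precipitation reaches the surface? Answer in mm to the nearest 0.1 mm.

Precipitation = ε × PW = 0.47 × 16.5 = 7.8 mm.

precipitation ≈ 7.8 mm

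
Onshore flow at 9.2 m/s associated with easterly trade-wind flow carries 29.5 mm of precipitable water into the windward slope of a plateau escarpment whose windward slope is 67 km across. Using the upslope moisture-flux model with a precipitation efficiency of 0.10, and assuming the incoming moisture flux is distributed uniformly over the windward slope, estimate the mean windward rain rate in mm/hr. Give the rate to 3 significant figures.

R ≈ 1.46 mm/hr

Incoming column moisture flux per unit ridge length: F = V × PW = 9.2 × 29.5 = 271.4 mm·m/s.
Spread over the 67 km slope with efficiency ε = 0.10: R = ε·F/W = 0.10 × 271.4 / 67000 m = 4.051e-04 mm/s.
R = 4.051e-04 × 3600 = 1.46 mm/hr.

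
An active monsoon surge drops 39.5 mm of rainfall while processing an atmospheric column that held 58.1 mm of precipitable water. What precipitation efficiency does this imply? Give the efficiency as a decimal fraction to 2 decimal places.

ε ≈ 0.68

ε = rainfall / PW = 39.5 / 58.1 = 0.68.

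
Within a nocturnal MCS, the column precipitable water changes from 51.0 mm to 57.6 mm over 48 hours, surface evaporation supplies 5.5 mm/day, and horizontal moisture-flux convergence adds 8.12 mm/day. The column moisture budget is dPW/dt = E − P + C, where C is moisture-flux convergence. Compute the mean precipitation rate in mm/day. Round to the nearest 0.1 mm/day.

dPW/dt = (57.6 − 51.0) mm / (48/24 day) = +3.300 mm/day.
P = E + C − dPW/dt = 5.5 + (8.12) − (+3.300) = 10.3 mm/day.

P ≈ 10.3 mm/day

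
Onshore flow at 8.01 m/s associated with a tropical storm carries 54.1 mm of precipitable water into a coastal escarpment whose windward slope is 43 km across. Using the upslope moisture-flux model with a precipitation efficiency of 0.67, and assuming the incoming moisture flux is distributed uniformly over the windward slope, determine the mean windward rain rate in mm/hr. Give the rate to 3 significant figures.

R ≈ 24.3 mm/hr

Incoming column moisture flux per unit ridge length: F = V × PW = 8.01 × 54.1 = 433.341 mm·m/s.
Spread over the 43 km slope with efficiency ε = 0.67: R = ε·F/W = 0.67 × 433.341 / 43000 m = 6.752e-03 mm/s.
R = 6.752e-03 × 3600 = 24.3 mm/hr.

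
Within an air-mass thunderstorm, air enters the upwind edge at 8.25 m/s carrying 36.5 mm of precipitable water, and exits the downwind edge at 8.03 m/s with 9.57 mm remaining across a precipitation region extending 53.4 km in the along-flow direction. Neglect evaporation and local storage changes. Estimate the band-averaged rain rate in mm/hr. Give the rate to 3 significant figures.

R ≈ 15.1 mm/hr

Column moisture flux per unit crosswind length is F = V × PW.
Inflow: F_in = 8.25 × 36.5 = 301.125 mm·m/s
Outflow: F_out = 8.03 × 9.57 = 76.8471 mm·m/s
Steady-state rate R = (F_in − F_out)/L = (301.125 − 76.8471) / 53400 m = 4.200e-03 mm/s.
R = 4.200e-03 × 3600 = 15.1 mm/hr.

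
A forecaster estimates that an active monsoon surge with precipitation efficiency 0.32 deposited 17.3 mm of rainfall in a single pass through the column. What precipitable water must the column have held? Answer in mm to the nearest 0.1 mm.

PW = rainfall / ε = 17.3 / 0.32 = 54.1 mm.

PW ≈ 54.1 mm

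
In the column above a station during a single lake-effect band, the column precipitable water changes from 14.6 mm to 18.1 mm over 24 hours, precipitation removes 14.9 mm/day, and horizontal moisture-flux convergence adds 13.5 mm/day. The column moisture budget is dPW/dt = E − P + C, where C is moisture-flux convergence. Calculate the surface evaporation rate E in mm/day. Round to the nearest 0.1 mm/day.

dPW/dt = (18.1 − 14.6) mm / (24/24 day) = +3.500 mm/day.
E = dPW/dt + P − C = (+3.500) + 14.9 − (13.5) = 4.9 mm/day.

E ≈ 4.9 mm/day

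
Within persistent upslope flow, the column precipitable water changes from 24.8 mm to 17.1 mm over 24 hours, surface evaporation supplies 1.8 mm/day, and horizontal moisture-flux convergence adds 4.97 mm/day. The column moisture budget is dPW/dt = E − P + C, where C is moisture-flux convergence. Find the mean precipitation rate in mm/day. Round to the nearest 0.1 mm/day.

P ≈ 14.5 mm/day

dPW/dt = (17.1 − 24.8) mm / (24/24 day) = -7.700 mm/day.
P = E + C − dPW/dt = 1.8 + (4.97) − (-7.700) = 14.5 mm/day.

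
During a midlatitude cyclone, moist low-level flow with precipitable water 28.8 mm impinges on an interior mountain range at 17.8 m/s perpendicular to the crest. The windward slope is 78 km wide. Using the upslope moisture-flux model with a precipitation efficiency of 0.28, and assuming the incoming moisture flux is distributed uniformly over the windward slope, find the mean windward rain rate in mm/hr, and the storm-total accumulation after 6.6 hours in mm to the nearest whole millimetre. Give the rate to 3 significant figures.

Incoming column moisture flux per unit ridge length: F = V × PW = 17.8 × 28.8 = 512.64 mm·m/s.
Spread over the 78 km slope with efficiency ε = 0.28: R = ε·F/W = 0.28 × 512.64 / 78000 m = 1.840e-03 mm/s.
R = 1.840e-03 × 3600 = 6.62 mm/hr.
Over 6.6 h: total = 6.62 × 6.6 = 43.692 ≈ 44 mm.

R ≈ 6.62 mm/hr; total ≈ 44 mm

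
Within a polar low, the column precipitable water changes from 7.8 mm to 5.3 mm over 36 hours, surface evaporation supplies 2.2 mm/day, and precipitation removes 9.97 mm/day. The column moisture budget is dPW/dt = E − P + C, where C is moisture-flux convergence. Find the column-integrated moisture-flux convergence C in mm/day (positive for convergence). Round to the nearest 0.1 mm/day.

dPW/dt = (5.3 − 7.8) mm / (36/24 day) = -1.667 mm/day.
C = dPW/dt − E + P = (-1.667) − 2.2 + 9.97 = 6.1 mm/day.

C ≈ 6.1 mm/day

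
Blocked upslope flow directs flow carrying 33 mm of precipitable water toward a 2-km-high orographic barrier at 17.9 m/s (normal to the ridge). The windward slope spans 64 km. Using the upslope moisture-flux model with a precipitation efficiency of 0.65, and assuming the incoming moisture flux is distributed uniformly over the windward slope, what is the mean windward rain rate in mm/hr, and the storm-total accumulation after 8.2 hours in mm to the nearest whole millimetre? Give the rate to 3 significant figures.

R ≈ 21.6 mm/hr; total ≈ 177 mm

Incoming column moisture flux per unit ridge length: F = V × PW = 17.9 × 33 = 590.7 mm·m/s.
Spread over the 64 km slope with efficiency ε = 0.65: R = ε·F/W = 0.65 × 590.7 / 64000 m = 5.999e-03 mm/s.
R = 5.999e-03 × 3600 = 21.6 mm/hr.
Over 8.2 h: total = 21.6 × 8.2 = 177.12 ≈ 177 mm.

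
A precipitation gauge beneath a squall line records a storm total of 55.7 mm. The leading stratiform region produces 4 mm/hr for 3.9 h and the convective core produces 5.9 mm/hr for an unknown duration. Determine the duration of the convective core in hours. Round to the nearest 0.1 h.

duration ≈ 6.8 h

Known phases: 4 × 3.9 = 15.6 mm.
Remaining depth = 55.7 − 15.6 = 40.1 mm.
Duration = 40.1 / 5.9 = 6.8 h.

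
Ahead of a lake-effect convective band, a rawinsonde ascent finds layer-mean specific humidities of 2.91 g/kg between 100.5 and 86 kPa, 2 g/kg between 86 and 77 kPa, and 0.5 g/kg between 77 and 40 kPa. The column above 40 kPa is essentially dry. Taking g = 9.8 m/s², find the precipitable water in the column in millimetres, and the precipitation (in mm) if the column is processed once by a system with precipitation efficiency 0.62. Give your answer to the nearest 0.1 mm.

PW ≈ 8.0 mm; precipitation ≈ 5.0 mm

Precipitable water is the column-integrated vapour mass per unit area: PW = (1/g) Σ q̄ Δp, with q in kg/kg and Δp in Pa (1 kg/m² of water = 1 mm).
Layer 100.5–86 kPa: Δp = 145 hPa = 14500 Pa, q̄ = 0.00291 kg/kg → 0.00291 × 14500 / 9.8 = 4.31 mm
Layer 86–77 kPa: Δp = 90 hPa = 9000 Pa, q̄ = 0.002 kg/kg → 0.002 × 9000 / 9.8 = 1.84 mm
Layer 77–40 kPa: Δp = 370 hPa = 37000 Pa, q̄ = 0.0005 kg/kg → 0.0005 × 37000 / 9.8 = 1.89 mm
PW = 4.31 + 1.84 + 1.89 = 8.04 ≈ 8.0 mm.
Precipitation = ε × PW = 0.62 × 8.0 = 5.0 mm.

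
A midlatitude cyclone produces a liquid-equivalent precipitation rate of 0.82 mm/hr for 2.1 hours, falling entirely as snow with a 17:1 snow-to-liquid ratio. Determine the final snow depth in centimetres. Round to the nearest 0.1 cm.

Liquid-equivalent depth = 0.82 × 2.1 = 1.722 mm.
Snow depth = 1.722 mm × 17 = 29.274 mm = 2.9 cm.

snow depth ≈ 2.9 cm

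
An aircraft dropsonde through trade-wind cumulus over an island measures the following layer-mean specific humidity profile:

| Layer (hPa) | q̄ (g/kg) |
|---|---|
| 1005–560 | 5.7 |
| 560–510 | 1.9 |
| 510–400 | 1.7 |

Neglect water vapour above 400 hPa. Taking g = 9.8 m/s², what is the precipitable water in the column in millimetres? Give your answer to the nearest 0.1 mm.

PW ≈ 28.8 mm

Precipitable water is the column-integrated vapour mass per unit area: PW = (1/g) Σ q̄ Δp, with q in kg/kg and Δp in Pa (1 kg/m² of water = 1 mm).
Layer 1005–560 hPa: Δp = 445 hPa = 44500 Pa, q̄ = 0.0057 kg/kg → 0.0057 × 44500 / 9.8 = 25.88 mm
Layer 560–510 hPa: Δp = 50 hPa = 5000 Pa, q̄ = 0.0019 kg/kg → 0.0019 × 5000 / 9.8 = 0.97 mm
Layer 510–400 hPa: Δp = 110 hPa = 11000 Pa, q̄ = 0.0017 kg/kg → 0.0017 × 11000 / 9.8 = 1.91 mm
PW = 25.88 + 0.97 + 1.91 = 28.76 ≈ 28.8 mm.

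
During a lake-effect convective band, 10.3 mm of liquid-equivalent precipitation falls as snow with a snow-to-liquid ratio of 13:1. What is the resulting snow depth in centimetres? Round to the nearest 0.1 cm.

Snow depth = liquid × ratio = 10.3 mm × 13 = 133.9 mm = 13.4 cm.

snow depth ≈ 13.4 cm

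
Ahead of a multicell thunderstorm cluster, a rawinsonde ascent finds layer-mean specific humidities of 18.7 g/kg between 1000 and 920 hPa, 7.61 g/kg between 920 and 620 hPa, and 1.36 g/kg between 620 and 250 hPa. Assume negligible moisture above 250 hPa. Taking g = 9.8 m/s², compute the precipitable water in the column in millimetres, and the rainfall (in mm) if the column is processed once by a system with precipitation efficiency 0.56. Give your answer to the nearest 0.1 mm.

Precipitable water is the column-integrated vapour mass per unit area: PW = (1/g) Σ q̄ Δp, with q in kg/kg and Δp in Pa (1 kg/m² of water = 1 mm).
Layer 1000–920 hPa: Δp = 80 hPa = 8000 Pa, q̄ = 0.0187 kg/kg → 0.0187 × 8000 / 9.8 = 15.27 mm
Layer 920–620 hPa: Δp = 300 hPa = 30000 Pa, q̄ = 0.00761 kg/kg → 0.00761 × 30000 / 9.8 = 23.30 mm
Layer 620–250 hPa: Δp = 370 hPa = 37000 Pa, q̄ = 0.00136 kg/kg → 0.00136 × 37000 / 9.8 = 5.13 mm
PW = 15.27 + 23.30 + 5.13 = 43.70 ≈ 43.7 mm.
Rainfall = ε × PW = 0.56 × 43.7 = 24.5 mm.

PW ≈ 43.7 mm; rainfall ≈ 24.5 mm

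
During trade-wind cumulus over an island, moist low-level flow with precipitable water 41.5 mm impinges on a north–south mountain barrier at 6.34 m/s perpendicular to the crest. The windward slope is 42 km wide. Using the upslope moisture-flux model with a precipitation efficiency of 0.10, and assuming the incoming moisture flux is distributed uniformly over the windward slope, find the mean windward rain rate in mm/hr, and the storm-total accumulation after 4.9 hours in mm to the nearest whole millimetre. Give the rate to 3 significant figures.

R ≈ 2.26 mm/hr; total ≈ 11 mm

Incoming column moisture flux per unit ridge length: F = V × PW = 6.34 × 41.5 = 263.11 mm·m/s.
Spread over the 42 km slope with efficiency ε = 0.10: R = ε·F/W = 0.10 × 263.11 / 42000 m = 6.265e-04 mm/s.
R = 6.265e-04 × 3600 = 2.26 mm/hr.
Over 4.9 h: total = 2.26 × 4.9 = 11.074 ≈ 11 mm.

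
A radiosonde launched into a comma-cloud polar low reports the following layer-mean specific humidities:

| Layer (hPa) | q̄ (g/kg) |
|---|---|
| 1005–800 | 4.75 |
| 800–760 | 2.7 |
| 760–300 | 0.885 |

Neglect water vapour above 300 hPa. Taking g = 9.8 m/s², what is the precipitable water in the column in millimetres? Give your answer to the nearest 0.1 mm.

Precipitable water is the column-integrated vapour mass per unit area: PW = (1/g) Σ q̄ Δp, with q in kg/kg and Δp in Pa (1 kg/m² of water = 1 mm).
Layer 1005–800 hPa: Δp = 205 hPa = 20500 Pa, q̄ = 0.00475 kg/kg → 0.00475 × 20500 / 9.8 = 9.94 mm
Layer 800–760 hPa: Δp = 40 hPa = 4000 Pa, q̄ = 0.0027 kg/kg → 0.0027 × 4000 / 9.8 = 1.10 mm
Layer 760–300 hPa: Δp = 460 hPa = 46000 Pa, q̄ = 0.000885 kg/kg → 0.000885 × 46000 / 9.8 = 4.15 mm
PW = 9.94 + 1.10 + 4.15 = 15.19 ≈ 15.2 mm.

PW ≈ 15.2 mm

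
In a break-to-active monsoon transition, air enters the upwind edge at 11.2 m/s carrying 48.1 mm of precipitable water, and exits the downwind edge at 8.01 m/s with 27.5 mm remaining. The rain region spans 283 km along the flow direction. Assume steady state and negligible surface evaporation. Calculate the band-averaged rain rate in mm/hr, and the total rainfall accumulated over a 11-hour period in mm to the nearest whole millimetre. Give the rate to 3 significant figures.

R ≈ 4.05 mm/hr; total ≈ 45 mm

Column moisture flux per unit crosswind length is F = V × PW.
Inflow: F_in = 11.2 × 48.1 = 538.72 mm·m/s
Outflow: F_out = 8.01 × 27.5 = 220.275 mm·m/s
Steady-state rate R = (F_in − F_out)/L = (538.72 − 220.275) / 283000 m = 1.125e-03 mm/s.
R = 1.125e-03 × 3600 = 4.05 mm/hr.
Over 11 h: total = 4.05 × 11 = 44.55 ≈ 45 mm.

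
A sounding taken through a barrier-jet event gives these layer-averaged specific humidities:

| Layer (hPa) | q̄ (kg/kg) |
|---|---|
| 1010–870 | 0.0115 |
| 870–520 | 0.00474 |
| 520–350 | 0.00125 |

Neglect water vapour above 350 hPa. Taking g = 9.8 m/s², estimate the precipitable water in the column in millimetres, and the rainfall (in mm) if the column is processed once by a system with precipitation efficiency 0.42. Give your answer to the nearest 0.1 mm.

PW ≈ 35.5 mm; rainfall ≈ 14.9 mm

Precipitable water is the column-integrated vapour mass per unit area: PW = (1/g) Σ q̄ Δp, with q in kg/kg and Δp in Pa (1 kg/m² of water = 1 mm).
Layer 1010–870 hPa: Δp = 140 hPa = 14000 Pa, q̄ = 0.0115 kg/kg → 0.0115 × 14000 / 9.8 = 16.43 mm
Layer 870–520 hPa: Δp = 350 hPa = 35000 Pa, q̄ = 0.00474 kg/kg → 0.00474 × 35000 / 9.8 = 16.93 mm
Layer 520–350 hPa: Δp = 170 hPa = 17000 Pa, q̄ = 0.00125 kg/kg → 0.00125 × 17000 / 9.8 = 2.17 mm
PW = 16.43 + 16.93 + 2.17 = 35.53 ≈ 35.5 mm.
Rainfall = ε × PW = 0.42 × 35.5 = 14.9 mm.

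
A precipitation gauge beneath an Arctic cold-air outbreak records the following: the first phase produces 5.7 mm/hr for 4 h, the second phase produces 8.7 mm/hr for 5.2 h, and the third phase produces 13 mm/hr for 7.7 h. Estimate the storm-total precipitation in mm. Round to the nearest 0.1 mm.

total ≈ 168.1 mm

Total = Σ Rᵢ Δtᵢ = 5.7 × 4 + 8.7 × 5.2 + 13 × 7.7
      = 22.8 + 45.24 + 100.1 = 168.1 mm.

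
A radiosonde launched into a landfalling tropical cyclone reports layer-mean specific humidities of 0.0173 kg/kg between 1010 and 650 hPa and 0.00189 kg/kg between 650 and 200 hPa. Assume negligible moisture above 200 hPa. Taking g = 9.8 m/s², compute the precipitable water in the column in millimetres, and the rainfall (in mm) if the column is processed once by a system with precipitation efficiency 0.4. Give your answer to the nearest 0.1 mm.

PW ≈ 72.2 mm; rainfall ≈ 28.9 mm

Precipitable water is the column-integrated vapour mass per unit area: PW = (1/g) Σ q̄ Δp, with q in kg/kg and Δp in Pa (1 kg/m² of water = 1 mm).
Layer 1010–650 hPa: Δp = 360 hPa = 36000 Pa, q̄ = 0.0173 kg/kg → 0.0173 × 36000 / 9.8 = 63.55 mm
Layer 650–200 hPa: Δp = 450 hPa = 45000 Pa, q̄ = 0.00189 kg/kg → 0.00189 × 45000 / 9.8 = 8.68 mm
PW = 63.55 + 8.68 = 72.23 ≈ 72.2 mm.
Rainfall = ε × PW = 0.4 × 72.2 = 28.9 mm.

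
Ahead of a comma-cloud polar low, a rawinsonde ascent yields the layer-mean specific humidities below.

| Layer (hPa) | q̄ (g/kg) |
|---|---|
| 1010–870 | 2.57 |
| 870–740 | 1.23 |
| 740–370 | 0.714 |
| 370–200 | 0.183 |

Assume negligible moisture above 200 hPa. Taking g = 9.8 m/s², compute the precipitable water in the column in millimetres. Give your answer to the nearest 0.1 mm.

Precipitable water is the column-integrated vapour mass per unit area: PW = (1/g) Σ q̄ Δp, with q in kg/kg and Δp in Pa (1 kg/m² of water = 1 mm).
Layer 1010–870 hPa: Δp = 140 hPa = 14000 Pa, q̄ = 0.00257 kg/kg → 0.00257 × 14000 / 9.8 = 3.67 mm
Layer 870–740 hPa: Δp = 130 hPa = 13000 Pa, q̄ = 0.00123 kg/kg → 0.00123 × 13000 / 9.8 = 1.63 mm
Layer 740–370 hPa: Δp = 370 hPa = 37000 Pa, q̄ = 0.000714 kg/kg → 0.000714 × 37000 / 9.8 = 2.70 mm
Layer 370–200 hPa: Δp = 170 hPa = 17000 Pa, q̄ = 0.000183 kg/kg → 0.000183 × 17000 / 9.8 = 0.32 mm
PW = 3.67 + 1.63 + 2.70 + 0.32 = 8.32 ≈ 8.3 mm.

PW ≈ 8.3 mm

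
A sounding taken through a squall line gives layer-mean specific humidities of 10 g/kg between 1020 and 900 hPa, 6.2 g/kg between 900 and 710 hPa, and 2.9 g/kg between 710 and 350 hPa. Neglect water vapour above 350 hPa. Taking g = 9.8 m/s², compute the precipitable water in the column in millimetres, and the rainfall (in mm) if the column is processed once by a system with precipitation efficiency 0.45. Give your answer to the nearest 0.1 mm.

Precipitable water is the column-integrated vapour mass per unit area: PW = (1/g) Σ q̄ Δp, with q in kg/kg and Δp in Pa (1 kg/m² of water = 1 mm).
Layer 1020–900 hPa: Δp = 120 hPa = 12000 Pa, q̄ = 0.01 kg/kg → 0.01 × 12000 / 9.8 = 12.24 mm
Layer 900–710 hPa: Δp = 190 hPa = 19000 Pa, q̄ = 0.0062 kg/kg → 0.0062 × 19000 / 9.8 = 12.02 mm
Layer 710–350 hPa: Δp = 360 hPa = 36000 Pa, q̄ = 0.0029 kg/kg → 0.0029 × 36000 / 9.8 = 10.65 mm
PW = 12.24 + 12.02 + 10.65 = 34.91 ≈ 34.9 mm.
Rainfall = ε × PW = 0.45 × 34.9 = 15.7 mm.

PW ≈ 34.9 mm; rainfall ≈ 15.7 mm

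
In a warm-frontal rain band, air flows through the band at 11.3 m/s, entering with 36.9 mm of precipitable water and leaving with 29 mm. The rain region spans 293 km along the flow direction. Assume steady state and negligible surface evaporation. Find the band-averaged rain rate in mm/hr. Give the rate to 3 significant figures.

R ≈ 1.10 mm/hr

Column moisture flux per unit crosswind length is F = V × PW.
Inflow: F_in = 11.3 × 36.9 = 416.97 mm·m/s
Outflow: F_out = 11.3 × 29 = 327.7 mm·m/s
Steady-state rate R = (F_in − F_out)/L = (416.97 − 327.7) / 293000 m = 3.047e-04 mm/s.
R = 3.047e-04 × 3600 = 1.10 mm/hr.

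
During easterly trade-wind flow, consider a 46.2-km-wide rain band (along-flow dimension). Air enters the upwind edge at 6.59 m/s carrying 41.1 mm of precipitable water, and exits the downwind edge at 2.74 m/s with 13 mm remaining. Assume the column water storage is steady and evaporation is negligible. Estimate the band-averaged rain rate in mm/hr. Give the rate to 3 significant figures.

Column moisture flux per unit crosswind length is F = V × PW.
Inflow: F_in = 6.59 × 41.1 = 270.849 mm·m/s
Outflow: F_out = 2.74 × 13 = 35.62 mm·m/s
Steady-state rate R = (F_in − F_out)/L = (270.849 − 35.62) / 46200 m = 5.092e-03 mm/s.
R = 5.092e-03 × 3600 = 18.3 mm/hr.

R ≈ 18.3 mm/hr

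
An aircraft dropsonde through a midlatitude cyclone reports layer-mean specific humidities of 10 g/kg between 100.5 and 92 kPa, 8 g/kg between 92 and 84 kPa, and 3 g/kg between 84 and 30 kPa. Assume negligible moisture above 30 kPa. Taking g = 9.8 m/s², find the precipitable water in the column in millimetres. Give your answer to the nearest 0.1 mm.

Precipitable water is the column-integrated vapour mass per unit area: PW = (1/g) Σ q̄ Δp, with q in kg/kg and Δp in Pa (1 kg/m² of water = 1 mm).
Layer 100.5–92 kPa: Δp = 85 hPa = 8500 Pa, q̄ = 0.01 kg/kg → 0.01 × 8500 / 9.8 = 8.67 mm
Layer 92–84 kPa: Δp = 80 hPa = 8000 Pa, q̄ = 0.008 kg/kg → 0.008 × 8000 / 9.8 = 6.53 mm
Layer 84–30 kPa: Δp = 540 hPa = 54000 Pa, q̄ = 0.003 kg/kg → 0.003 × 54000 / 9.8 = 16.53 mm
PW = 8.67 + 6.53 + 16.53 = 31.73 ≈ 31.7 mm.

PW ≈ 31.7 mm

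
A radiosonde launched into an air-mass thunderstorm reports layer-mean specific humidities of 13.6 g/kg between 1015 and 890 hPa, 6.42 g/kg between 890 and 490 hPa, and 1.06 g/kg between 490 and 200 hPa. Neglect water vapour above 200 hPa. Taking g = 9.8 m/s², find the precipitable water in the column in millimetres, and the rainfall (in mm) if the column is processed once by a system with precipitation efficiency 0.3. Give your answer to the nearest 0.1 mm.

Precipitable water is the column-integrated vapour mass per unit area: PW = (1/g) Σ q̄ Δp, with q in kg/kg and Δp in Pa (1 kg/m² of water = 1 mm).
Layer 1015–890 hPa: Δp = 125 hPa = 12500 Pa, q̄ = 0.0136 kg/kg → 0.0136 × 12500 / 9.8 = 17.35 mm
Layer 890–490 hPa: Δp = 400 hPa = 40000 Pa, q̄ = 0.00642 kg/kg → 0.00642 × 40000 / 9.8 = 26.20 mm
Layer 490–200 hPa: Δp = 290 hPa = 29000 Pa, q̄ = 0.00106 kg/kg → 0.00106 × 29000 / 9.8 = 3.14 mm
PW = 17.35 + 26.20 + 3.14 = 46.69 ≈ 46.7 mm.
Rainfall = ε × PW = 0.3 × 46.7 = 14.0 mm.

PW ≈ 46.7 mm; rainfall ≈ 14.0 mm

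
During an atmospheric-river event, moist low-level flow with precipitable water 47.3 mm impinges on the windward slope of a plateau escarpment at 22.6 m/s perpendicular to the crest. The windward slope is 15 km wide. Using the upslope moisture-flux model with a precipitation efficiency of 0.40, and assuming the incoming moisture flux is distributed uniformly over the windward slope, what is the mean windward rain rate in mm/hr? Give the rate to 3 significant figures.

R ≈ 103 mm/hr

Incoming column moisture flux per unit ridge length: F = V × PW = 22.6 × 47.3 = 1068.98 mm·m/s.
Spread over the 15 km slope with efficiency ε = 0.40: R = ε·F/W = 0.40 × 1068.98 / 15000 m = 2.851e-02 mm/s.
R = 2.851e-02 × 3600 = 103 mm/hr.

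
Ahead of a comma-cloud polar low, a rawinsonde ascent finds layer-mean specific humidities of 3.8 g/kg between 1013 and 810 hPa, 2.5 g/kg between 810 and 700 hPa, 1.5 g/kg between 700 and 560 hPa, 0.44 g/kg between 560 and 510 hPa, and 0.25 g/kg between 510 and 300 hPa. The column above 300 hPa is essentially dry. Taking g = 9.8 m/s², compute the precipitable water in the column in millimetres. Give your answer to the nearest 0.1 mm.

Precipitable water is the column-integrated vapour mass per unit area: PW = (1/g) Σ q̄ Δp, with q in kg/kg and Δp in Pa (1 kg/m² of water = 1 mm).
Layer 1013–810 hPa: Δp = 203 hPa = 20300 Pa, q̄ = 0.0038 kg/kg → 0.0038 × 20300 / 9.8 = 7.87 mm
Layer 810–700 hPa: Δp = 110 hPa = 11000 Pa, q̄ = 0.0025 kg/kg → 0.0025 × 11000 / 9.8 = 2.81 mm
Layer 700–560 hPa: Δp = 140 hPa = 14000 Pa, q̄ = 0.0015 kg/kg → 0.0015 × 14000 / 9.8 = 2.14 mm
Layer 560–510 hPa: Δp = 50 hPa = 5000 Pa, q̄ = 0.00044 kg/kg → 0.00044 × 5000 / 9.8 = 0.22 mm
Layer 510–300 hPa: Δp = 210 hPa = 21000 Pa, q̄ = 0.00025 kg/kg → 0.00025 × 21000 / 9.8 = 0.54 mm
PW = 7.87 + 2.81 + 2.14 + 0.22 + 0.54 = 13.58 ≈ 13.6 mm.

PW ≈ 13.6 mm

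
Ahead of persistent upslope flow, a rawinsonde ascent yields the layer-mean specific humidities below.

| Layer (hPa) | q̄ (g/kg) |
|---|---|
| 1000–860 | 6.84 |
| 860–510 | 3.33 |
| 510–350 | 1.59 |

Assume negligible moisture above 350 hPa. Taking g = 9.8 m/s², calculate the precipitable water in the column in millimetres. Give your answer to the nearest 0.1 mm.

PW ≈ 24.3 mm

Precipitable water is the column-integrated vapour mass per unit area: PW = (1/g) Σ q̄ Δp, with q in kg/kg and Δp in Pa (1 kg/m² of water = 1 mm).
Layer 1000–860 hPa: Δp = 140 hPa = 14000 Pa, q̄ = 0.00684 kg/kg → 0.00684 × 14000 / 9.8 = 9.77 mm
Layer 860–510 hPa: Δp = 350 hPa = 35000 Pa, q̄ = 0.00333 kg/kg → 0.00333 × 35000 / 9.8 = 11.89 mm
Layer 510–350 hPa: Δp = 160 hPa = 16000 Pa, q̄ = 0.00159 kg/kg → 0.00159 × 16000 / 9.8 = 2.60 mm
PW = 9.77 + 11.89 + 2.60 = 24.26 ≈ 24.3 mm.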